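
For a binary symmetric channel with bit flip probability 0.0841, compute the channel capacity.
0.5835 bits

For a binary symmetric channel (BSC) with error probability p:
Capacity C = 1 - H(p) bits per symbol

where H(p) = -p log₂(p) - (1-p) log₂(1-p) is the binary entropy function.

H(0.0841) = 0.4165 bits
C = 1 - 0.4165 = 0.5835 bits per symbol

This means we can reliably transmit up to 0.5835 bits of information per channel use.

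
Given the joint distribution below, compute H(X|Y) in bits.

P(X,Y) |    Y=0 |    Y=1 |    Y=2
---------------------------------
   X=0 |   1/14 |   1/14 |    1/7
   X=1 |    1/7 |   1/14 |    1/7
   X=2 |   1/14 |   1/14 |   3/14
1.5465 bits

Using the chain rule: H(X|Y) = H(X,Y) - H(Y)

First, compute H(X,Y) = 3.0391 bits

Marginal P(Y) = (2/7, 3/14, 1/2)
H(Y) = 1.4926 bits

H(X|Y) = H(X,Y) - H(Y) = 3.0391 - 1.4926 = 1.5465 bits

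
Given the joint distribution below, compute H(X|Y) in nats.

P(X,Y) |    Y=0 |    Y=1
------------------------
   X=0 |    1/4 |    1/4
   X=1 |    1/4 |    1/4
0.6931 nats

Using the chain rule: H(X|Y) = H(X,Y) - H(Y)

First, compute H(X,Y) = 1.3863 nats

Marginal P(Y) = (1/2, 1/2)
H(Y) = 0.6931 nats

H(X|Y) = H(X,Y) - H(Y) = 1.3863 - 0.6931 = 0.6931 nats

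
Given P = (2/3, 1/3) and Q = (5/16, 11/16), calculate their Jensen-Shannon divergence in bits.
0.0925 bits

Jensen-Shannon divergence is:
JSD(P||Q) = 0.5 × D_KL(P||M) + 0.5 × D_KL(Q||M)
where M = 0.5 × (P + Q) is the mixture distribution.

M = 0.5 × (2/3, 1/3) + 0.5 × (5/16, 11/16) = (0.489583, 0.510417)

D_KL(P||M) = 0.0920 bits
D_KL(Q||M) = 0.0930 bits

JSD(P||Q) = 0.5 × 0.0920 + 0.5 × 0.0930 = 0.0925 bits

Unlike KL divergence, JSD is symmetric and bounded: 0 ≤ JSD ≤ log(2).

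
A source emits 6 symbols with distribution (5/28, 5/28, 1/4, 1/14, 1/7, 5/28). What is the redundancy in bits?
0.0805 bits

Redundancy measures how far a source is from maximum entropy:
R = H_max - H(X)

Maximum entropy for 6 symbols: H_max = log_2(6) = 2.5850 bits
Actual entropy: H(X) = 2.5045 bits
Redundancy: R = 2.5850 - 2.5045 = 0.0805 bits

This redundancy represents potential for compression: the source could be compressed by 0.0805 bits per symbol.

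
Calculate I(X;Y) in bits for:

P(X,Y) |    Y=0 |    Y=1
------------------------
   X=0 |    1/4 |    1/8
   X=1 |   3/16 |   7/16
0.0935 bits

Mutual information: I(X;Y) = H(X) + H(Y) - H(X,Y)

Marginals:
P(X) = (3/8, 5/8), H(X) = 0.9544 bits
P(Y) = (7/16, 9/16), H(Y) = 0.9887 bits

Joint entropy: H(X,Y) = 1.8496 bits

I(X;Y) = 0.9544 + 0.9887 - 1.8496 = 0.0935 bits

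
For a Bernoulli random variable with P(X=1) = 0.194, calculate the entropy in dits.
0.2137 dits

The binary entropy function is:
H(p) = -p log(p) - (1-p) log(1-p)

H(0.194) = -0.194 × log_10(0.194) - 0.806 × log_10(0.806)
H(0.194) = 0.2137 dits

Note: Binary entropy is maximized at p=0.5 (H=1 bit) and minimized at p=0 or p=1 (H=0).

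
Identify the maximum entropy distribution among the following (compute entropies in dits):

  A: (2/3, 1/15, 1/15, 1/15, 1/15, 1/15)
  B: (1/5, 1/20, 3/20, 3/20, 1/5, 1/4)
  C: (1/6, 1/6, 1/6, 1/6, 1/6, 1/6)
C

For a discrete distribution over n outcomes, entropy is maximized by the uniform distribution.

Computing entropies:
H(A) = 0.5094 dits
H(B) = 0.7423 dits
H(C) = 0.7782 dits

The uniform distribution (where all probabilities equal 1/6) achieves the maximum entropy of log_10(6) = 0.7782 dits.

Distribution C has the highest entropy.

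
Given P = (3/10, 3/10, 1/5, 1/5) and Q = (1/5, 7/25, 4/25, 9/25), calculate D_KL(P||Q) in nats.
0.0694 nats

KL divergence: D_KL(P||Q) = Σ p(x) log(p(x)/q(x))

Computing term by term:
  x=0: 3/10 × log_e[(3/10)/(1/5)] = 3/10 × 0.4055 = 0.1216
  x=1: 3/10 × log_e[(3/10)/(7/25)] = 3/10 × 0.0690 = 0.0207
  x=2: 1/5 × log_e[(1/5)/(4/25)] = 1/5 × 0.2231 = 0.0446
  x=3: 1/5 × log_e[(1/5)/(9/25)] = 1/5 × -0.5878 = -0.1176

D_KL(P||Q) = 0.0694 nats

Note: KL divergence is always non-negative and equals 0 iff P = Q.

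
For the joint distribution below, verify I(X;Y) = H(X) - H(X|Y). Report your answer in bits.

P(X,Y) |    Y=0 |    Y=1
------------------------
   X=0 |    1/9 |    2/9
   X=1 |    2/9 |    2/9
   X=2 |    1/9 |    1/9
I(X;Y) = 0.0183 bits

Mutual information has multiple equivalent forms:
- I(X;Y) = H(X) - H(X|Y)
- I(X;Y) = H(Y) - H(Y|X)
- I(X;Y) = H(X) + H(Y) - H(X,Y)

Computing all quantities:
H(X) = 1.5305, H(Y) = 0.9911, H(X,Y) = 2.5033
H(X|Y) = 1.5122, H(Y|X) = 0.9728

Verification:
H(X) - H(X|Y) = 1.5305 - 1.5122 = 0.0183
H(Y) - H(Y|X) = 0.9911 - 0.9728 = 0.0183
H(X) + H(Y) - H(X,Y) = 1.5305 + 0.9911 - 2.5033 = 0.0183

All forms give I(X;Y) = 0.0183 bits. ✓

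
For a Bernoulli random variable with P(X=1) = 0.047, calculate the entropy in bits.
0.2735 bits

The binary entropy function is:
H(p) = -p log(p) - (1-p) log(1-p)

H(0.047) = -0.047 × log_2(0.047) - 0.953 × log_2(0.953)
H(0.047) = 0.2735 bits

Note: Binary entropy is maximized at p=0.5 (H=1 bit) and minimized at p=0 or p=1 (H=0).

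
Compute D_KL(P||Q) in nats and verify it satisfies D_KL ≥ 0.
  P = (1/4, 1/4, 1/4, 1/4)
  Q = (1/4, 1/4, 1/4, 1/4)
0.0000 nats

KL divergence satisfies the Gibbs inequality: D_KL(P||Q) ≥ 0 for all distributions P, Q.

D_KL(P||Q) = Σ p(x) log(p(x)/q(x))
Term by term:
  x=0: 1/4 × log_e[(1/4)/(1/4)] = 0.0000
  x=1: 1/4 × log_e[(1/4)/(1/4)] = 0.0000
  x=2: 1/4 × log_e[(1/4)/(1/4)] = 0.0000
  x=3: 1/4 × log_e[(1/4)/(1/4)] = 0.0000
D_KL(P||Q) = 0.0000 nats

D_KL(P||Q) = 0.0000 ≥ 0 ✓

This non-negativity is a fundamental property: relative entropy cannot be negative because it measures how different Q is from P.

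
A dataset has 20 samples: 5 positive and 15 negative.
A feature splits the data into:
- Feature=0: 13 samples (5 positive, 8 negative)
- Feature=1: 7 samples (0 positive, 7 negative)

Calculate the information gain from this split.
0.1865 bits

Information Gain = H(Y) - H(Y|Feature)

Before split:
P(positive) = 5/20 = 0.2500
H(Y) = 0.8113 bits

After split:
Feature=0: H = 0.9612 bits (weight = 13/20)
Feature=1: H = 0.0000 bits (weight = 7/20)
H(Y|Feature) = (13/20)×0.9612 + (7/20)×0.0000 = 0.6248 bits

Information Gain = 0.8113 - 0.6248 = 0.1865 bits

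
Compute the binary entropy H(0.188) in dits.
0.2099 dits

The binary entropy function is:
H(p) = -p log(p) - (1-p) log(1-p)

H(0.188) = -0.188 × log_10(0.188) - 0.812 × log_10(0.812)
H(0.188) = 0.2099 dits

Note: Binary entropy is maximized at p=0.5 (H=1 bit) and minimized at p=0 or p=1 (H=0).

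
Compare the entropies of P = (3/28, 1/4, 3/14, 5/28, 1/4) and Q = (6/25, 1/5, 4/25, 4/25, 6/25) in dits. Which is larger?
Q

Computing entropies in dits:
H(P) = 0.6819
H(Q) = 0.6920

Distribution Q has higher entropy.

Intuition: The distribution closer to uniform (more spread out) has higher entropy.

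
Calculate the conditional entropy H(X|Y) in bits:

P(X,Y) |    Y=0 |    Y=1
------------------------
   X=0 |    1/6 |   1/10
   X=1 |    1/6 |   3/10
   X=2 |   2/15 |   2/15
1.4933 bits

Using the chain rule: H(X|Y) = H(X,Y) - H(Y)

First, compute H(X,Y) = 2.4901 bits

Marginal P(Y) = (7/15, 8/15)
H(Y) = 0.9968 bits

H(X|Y) = H(X,Y) - H(Y) = 2.4901 - 0.9968 = 1.4933 bits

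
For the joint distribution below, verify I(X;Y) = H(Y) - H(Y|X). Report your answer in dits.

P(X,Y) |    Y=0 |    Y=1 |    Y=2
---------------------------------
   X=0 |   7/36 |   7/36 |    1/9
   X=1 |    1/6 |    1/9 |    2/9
I(X;Y) = 0.0137 dits

Mutual information has multiple equivalent forms:
- I(X;Y) = H(X) - H(X|Y)
- I(X;Y) = H(Y) - H(Y|X)
- I(X;Y) = H(X) + H(Y) - H(X,Y)

Computing all quantities:
H(X) = 0.3010, H(Y) = 0.4761, H(X,Y) = 0.7635
H(X|Y) = 0.2874, H(Y|X) = 0.4625

Verification:
H(X) - H(X|Y) = 0.3010 - 0.2874 = 0.0137
H(Y) - H(Y|X) = 0.4761 - 0.4625 = 0.0137
H(X) + H(Y) - H(X,Y) = 0.3010 + 0.4761 - 0.7635 = 0.0137

All forms give I(X;Y) = 0.0137 dits. ✓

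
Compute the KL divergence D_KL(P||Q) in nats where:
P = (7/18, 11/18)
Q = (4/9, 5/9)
0.0063 nats

KL divergence: D_KL(P||Q) = Σ p(x) log(p(x)/q(x))

Computing term by term:
  x=0: 7/18 × log_e[(7/18)/(4/9)] = 7/18 × -0.1335 = -0.0519
  x=1: 11/18 × log_e[(11/18)/(5/9)] = 11/18 × 0.0953 = 0.0582

D_KL(P||Q) = 0.0063 nats

Note: KL divergence is always non-negative and equals 0 iff P = Q.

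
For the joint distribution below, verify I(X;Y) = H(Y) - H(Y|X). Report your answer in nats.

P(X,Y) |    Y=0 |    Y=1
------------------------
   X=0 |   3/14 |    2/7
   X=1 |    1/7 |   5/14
I(X;Y) = 0.0112 nats

Mutual information has multiple equivalent forms:
- I(X;Y) = H(X) - H(X|Y)
- I(X;Y) = H(Y) - H(Y|X)
- I(X;Y) = H(X) + H(Y) - H(X,Y)

Computing all quantities:
H(X) = 0.6931, H(Y) = 0.6518, H(X,Y) = 1.3337
H(X|Y) = 0.6820, H(Y|X) = 0.6406

Verification:
H(X) - H(X|Y) = 0.6931 - 0.6820 = 0.0112
H(Y) - H(Y|X) = 0.6518 - 0.6406 = 0.0112
H(X) + H(Y) - H(X,Y) = 0.6931 + 0.6518 - 1.3337 = 0.0112

All forms give I(X;Y) = 0.0112 nats. ✓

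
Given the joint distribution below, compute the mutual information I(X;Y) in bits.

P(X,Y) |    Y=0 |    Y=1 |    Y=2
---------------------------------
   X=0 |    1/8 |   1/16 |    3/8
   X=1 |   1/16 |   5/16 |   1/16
0.3139 bits

Mutual information: I(X;Y) = H(X) + H(Y) - H(X,Y)

Marginals:
P(X) = (9/16, 7/16), H(X) = 0.9887 bits
P(Y) = (3/16, 3/8, 7/16), H(Y) = 1.5052 bits

Joint entropy: H(X,Y) = 2.1800 bits

I(X;Y) = 0.9887 + 1.5052 - 2.1800 = 0.3139 bits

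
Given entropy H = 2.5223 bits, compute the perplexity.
5.7450

Perplexity is 2^H (or exp(H) for natural log).

H = 2.5223 bits
Perplexity = 2^2.5223 = 5.7450

Interpretation: The model's uncertainty is equivalent to choosing uniformly among 5.7 options.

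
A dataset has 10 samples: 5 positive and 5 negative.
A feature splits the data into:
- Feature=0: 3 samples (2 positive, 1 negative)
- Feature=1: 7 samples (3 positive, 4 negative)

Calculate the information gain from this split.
0.0349 bits

Information Gain = H(Y) - H(Y|Feature)

Before split:
P(positive) = 5/10 = 0.5000
H(Y) = 1.0000 bits

After split:
Feature=0: H = 0.9183 bits (weight = 3/10)
Feature=1: H = 0.9852 bits (weight = 7/10)
H(Y|Feature) = (3/10)×0.9183 + (7/10)×0.9852 = 0.9651 bits

Information Gain = 1.0000 - 0.9651 = 0.0349 bits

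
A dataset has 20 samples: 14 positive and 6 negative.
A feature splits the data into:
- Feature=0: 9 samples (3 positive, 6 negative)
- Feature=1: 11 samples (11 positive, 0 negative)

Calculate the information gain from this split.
0.4681 bits

Information Gain = H(Y) - H(Y|Feature)

Before split:
P(positive) = 14/20 = 0.7000
H(Y) = 0.8813 bits

After split:
Feature=0: H = 0.9183 bits (weight = 9/20)
Feature=1: H = 0.0000 bits (weight = 11/20)
H(Y|Feature) = (9/20)×0.9183 + (11/20)×0.0000 = 0.4132 bits

Information Gain = 0.8813 - 0.4132 = 0.4681 bits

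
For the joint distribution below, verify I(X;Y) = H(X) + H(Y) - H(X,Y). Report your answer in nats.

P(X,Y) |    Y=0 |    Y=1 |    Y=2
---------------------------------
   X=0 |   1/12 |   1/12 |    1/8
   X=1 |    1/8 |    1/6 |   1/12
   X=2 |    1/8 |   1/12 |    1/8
I(X;Y) = 0.0254 nats

Mutual information has multiple equivalent forms:
- I(X;Y) = H(X) - H(X|Y)
- I(X;Y) = H(Y) - H(Y|X)
- I(X;Y) = H(X) + H(Y) - H(X,Y)

Computing all quantities:
H(X) = 1.0934, H(Y) = 1.0986, H(X,Y) = 2.1666
H(X|Y) = 1.0680, H(Y|X) = 1.0733

Verification:
H(X) - H(X|Y) = 1.0934 - 1.0680 = 0.0254
H(Y) - H(Y|X) = 1.0986 - 1.0733 = 0.0254
H(X) + H(Y) - H(X,Y) = 1.0934 + 1.0986 - 2.1666 = 0.0254

All forms give I(X;Y) = 0.0254 nats. ✓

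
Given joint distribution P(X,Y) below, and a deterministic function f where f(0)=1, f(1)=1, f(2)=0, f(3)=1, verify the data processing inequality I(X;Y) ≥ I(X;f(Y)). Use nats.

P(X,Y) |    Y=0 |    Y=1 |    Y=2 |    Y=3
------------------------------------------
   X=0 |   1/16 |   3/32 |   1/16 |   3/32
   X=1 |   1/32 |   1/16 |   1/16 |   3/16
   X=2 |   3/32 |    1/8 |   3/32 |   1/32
I(X;Y) = 0.0930, I(X;f(Y)) = 0.0045, inequality holds: 0.0930 ≥ 0.0045

Data Processing Inequality: For any Markov chain X → Y → Z, we have I(X;Y) ≥ I(X;Z).

Here Z = f(Y) is a deterministic function of Y, forming X → Y → Z.

Original I(X;Y) = 0.0930 nats

After applying f:
P(X,Z) where Z=f(Y):
- P(X,Z=0) = P(X,Y=2)
- P(X,Z=1) = P(X,Y=0) + P(X,Y=1) + P(X,Y=3)

I(X;Z) = I(X;f(Y)) = 0.0045 nats

Verification: 0.0930 ≥ 0.0045 ✓

Information cannot be created by processing; the function f can only lose information about X.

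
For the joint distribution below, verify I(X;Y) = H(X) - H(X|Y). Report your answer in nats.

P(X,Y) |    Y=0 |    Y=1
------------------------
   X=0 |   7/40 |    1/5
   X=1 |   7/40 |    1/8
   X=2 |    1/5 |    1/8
I(X;Y) = 0.0087 nats

Mutual information has multiple equivalent forms:
- I(X;Y) = H(X) - H(X|Y)
- I(X;Y) = H(Y) - H(Y|X)
- I(X;Y) = H(X) + H(Y) - H(X,Y)

Computing all quantities:
H(X) = 1.0943, H(Y) = 0.6881, H(X,Y) = 1.7737
H(X|Y) = 1.0855, H(Y|X) = 0.6794

Verification:
H(X) - H(X|Y) = 1.0943 - 1.0855 = 0.0087
H(Y) - H(Y|X) = 0.6881 - 0.6794 = 0.0087
H(X) + H(Y) - H(X,Y) = 1.0943 + 0.6881 - 1.7737 = 0.0087

All forms give I(X;Y) = 0.0087 nats. ✓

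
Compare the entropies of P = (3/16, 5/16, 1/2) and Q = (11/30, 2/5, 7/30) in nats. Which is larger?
Q

Computing entropies in nats:
H(P) = 1.0239
H(Q) = 1.0740

Distribution Q has higher entropy.

Intuition: The distribution closer to uniform (more spread out) has higher entropy.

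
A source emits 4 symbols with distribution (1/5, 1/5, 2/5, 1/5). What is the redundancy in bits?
0.0781 bits

Redundancy measures how far a source is from maximum entropy:
R = H_max - H(X)

Maximum entropy for 4 symbols: H_max = log_2(4) = 2.0000 bits
Actual entropy: H(X) = 1.9219 bits
Redundancy: R = 2.0000 - 1.9219 = 0.0781 bits

This redundancy represents potential for compression: the source could be compressed by 0.0781 bits per symbol.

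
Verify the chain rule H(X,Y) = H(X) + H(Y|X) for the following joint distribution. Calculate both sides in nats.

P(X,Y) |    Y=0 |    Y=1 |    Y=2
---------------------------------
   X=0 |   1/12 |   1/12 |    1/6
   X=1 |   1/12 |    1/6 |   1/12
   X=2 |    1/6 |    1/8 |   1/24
H(X,Y) = 2.1165, H(X) = 1.0986, H(Y|X) = 1.0179 (all in nats)

Chain rule: H(X,Y) = H(X) + H(Y|X)

Left side — joint entropy directly:
H(X,Y) = -Σ p(x,y) log p(x,y) = 2.1165 nats

Right side — compute H(Y|X) from the conditional distributions:
P(X) = (1/3, 1/3, 1/3), so H(X) = 1.0986 nats
H(Y|X) = Σ_x P(X=x) · H(Y|X=x):
  P(Y|X=0) = (1/4, 1/4, 1/2), H(Y|X=0) = 1.0397, weight P(X=0) = 1/3
  P(Y|X=1) = (1/4, 1/2, 1/4), H(Y|X=1) = 1.0397, weight P(X=1) = 1/3
  P(Y|X=2) = (1/2, 3/8, 1/8), H(Y|X=2) = 0.9743, weight P(X=2) = 1/3
H(Y|X) = 1.0179 nats

H(X) + H(Y|X) = 1.0986 + 1.0179 = 2.1165 nats

Both sides equal 2.1165 nats. ✓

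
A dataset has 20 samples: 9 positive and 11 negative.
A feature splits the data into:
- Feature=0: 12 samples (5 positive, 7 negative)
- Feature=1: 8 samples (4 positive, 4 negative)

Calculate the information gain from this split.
0.0049 bits

Information Gain = H(Y) - H(Y|Feature)

Before split:
P(positive) = 9/20 = 0.4500
H(Y) = 0.9928 bits

After split:
Feature=0: H = 0.9799 bits (weight = 12/20)
Feature=1: H = 1.0000 bits (weight = 8/20)
H(Y|Feature) = (12/20)×0.9799 + (8/20)×1.0000 = 0.9879 bits

Information Gain = 0.9928 - 0.9879 = 0.0049 bits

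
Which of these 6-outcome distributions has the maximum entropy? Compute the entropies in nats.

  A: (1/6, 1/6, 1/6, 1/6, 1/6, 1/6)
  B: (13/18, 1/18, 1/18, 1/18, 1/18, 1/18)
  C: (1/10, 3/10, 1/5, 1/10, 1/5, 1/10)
A

For a discrete distribution over n outcomes, entropy is maximized by the uniform distribution.

Computing entropies:
H(A) = 1.7918 nats
H(B) = 1.0379 nats
H(C) = 1.6957 nats

The uniform distribution (where all probabilities equal 1/6) achieves the maximum entropy of log_e(6) = 1.7918 nats.

Distribution A has the highest entropy.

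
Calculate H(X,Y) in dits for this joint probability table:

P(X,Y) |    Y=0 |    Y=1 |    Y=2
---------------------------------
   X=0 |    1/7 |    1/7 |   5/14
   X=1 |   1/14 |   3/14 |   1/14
0.7082 dits

Joint entropy is H(X,Y) = -Σ_{x,y} p(x,y) log p(x,y).

Summing over all non-zero entries:
H(X,Y) = -[1/7·log_10(1/7) + 1/7·log_10(1/7) + 5/14·log_10(5/14) + 1/14·log_10(1/14) + 3/14·log_10(3/14) + 1/14·log_10(1/14)]
H(X,Y) = 0.7082 dits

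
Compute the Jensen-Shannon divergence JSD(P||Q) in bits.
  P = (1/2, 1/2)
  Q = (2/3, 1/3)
0.0207 bits

Jensen-Shannon divergence is:
JSD(P||Q) = 0.5 × D_KL(P||M) + 0.5 × D_KL(Q||M)
where M = 0.5 × (P + Q) is the mixture distribution.

M = 0.5 × (1/2, 1/2) + 0.5 × (2/3, 1/3) = (7/12, 5/12)

D_KL(P||M) = 0.0203 bits
D_KL(Q||M) = 0.0211 bits

JSD(P||Q) = 0.5 × 0.0203 + 0.5 × 0.0211 = 0.0207 bits

Unlike KL divergence, JSD is symmetric and bounded: 0 ≤ JSD ≤ log(2).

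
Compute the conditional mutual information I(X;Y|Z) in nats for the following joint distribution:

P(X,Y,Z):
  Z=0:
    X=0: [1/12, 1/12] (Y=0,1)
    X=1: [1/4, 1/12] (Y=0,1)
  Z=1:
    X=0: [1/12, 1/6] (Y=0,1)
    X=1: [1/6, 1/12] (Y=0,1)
0.0436 nats

Conditional mutual information: I(X;Y|Z) = H(X|Z) + H(Y|Z) - H(X,Y|Z)

H(Z) = 0.6931
H(X,Z) = 1.3580 → H(X|Z) = 0.6648
H(Y,Z) = 1.3580 → H(Y|Z) = 0.6648
H(X,Y,Z) = 1.9792 → H(X,Y|Z) = 1.2861

I(X;Y|Z) = 0.6648 + 0.6648 - 1.2861 = 0.0436 nats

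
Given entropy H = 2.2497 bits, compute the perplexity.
4.7558

Perplexity is 2^H (or exp(H) for natural log).

H = 2.2497 bits
Perplexity = 2^2.2497 = 4.7558

Interpretation: The model's uncertainty is equivalent to choosing uniformly among 4.8 options.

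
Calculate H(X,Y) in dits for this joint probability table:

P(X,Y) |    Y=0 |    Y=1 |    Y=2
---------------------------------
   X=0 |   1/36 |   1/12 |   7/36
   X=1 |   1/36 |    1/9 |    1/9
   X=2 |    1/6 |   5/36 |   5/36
0.8946 dits

Joint entropy is H(X,Y) = -Σ_{x,y} p(x,y) log p(x,y).

Summing over all non-zero entries:
H(X,Y) = -[1/36·log_10(1/36) + 1/12·log_10(1/12) + 7/36·log_10(7/36) + 1/36·log_10(1/36) + 1/9·log_10(1/9) + 1/9·log_10(1/9) + 1/6·log_10(1/6) + 5/36·log_10(5/36) + 5/36·log_10(5/36)]
H(X,Y) = 0.8946 dits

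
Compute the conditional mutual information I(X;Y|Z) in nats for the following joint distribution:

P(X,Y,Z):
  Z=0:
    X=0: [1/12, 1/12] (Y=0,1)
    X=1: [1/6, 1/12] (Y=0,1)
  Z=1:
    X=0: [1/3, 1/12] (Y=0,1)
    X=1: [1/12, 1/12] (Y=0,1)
0.0307 nats

Conditional mutual information: I(X;Y|Z) = H(X|Z) + H(Y|Z) - H(X,Y|Z)

H(Z) = 0.6792
H(X,Z) = 1.3086 → H(X|Z) = 0.6294
H(Y,Z) = 1.3086 → H(Y|Z) = 0.6294
H(X,Y,Z) = 1.9073 → H(X,Y|Z) = 1.2281

I(X;Y|Z) = 0.6294 + 0.6294 - 1.2281 = 0.0307 nats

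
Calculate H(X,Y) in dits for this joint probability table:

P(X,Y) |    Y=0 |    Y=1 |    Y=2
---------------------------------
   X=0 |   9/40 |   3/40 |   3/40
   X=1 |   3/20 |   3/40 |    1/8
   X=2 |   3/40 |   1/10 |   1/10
0.9197 dits

Joint entropy is H(X,Y) = -Σ_{x,y} p(x,y) log p(x,y).

Summing over all non-zero entries:
H(X,Y) = -[9/40·log_10(9/40) + 3/40·log_10(3/40) + 3/40·log_10(3/40) + 3/20·log_10(3/20) + 3/40·log_10(3/40) + 1/8·log_10(1/8) + 3/40·log_10(3/40) + 1/10·log_10(1/10) + 1/10·log_10(1/10)]
H(X,Y) = 0.9197 dits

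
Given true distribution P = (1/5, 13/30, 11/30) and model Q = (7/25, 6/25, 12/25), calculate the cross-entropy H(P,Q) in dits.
0.4960 dits

Cross-entropy: H(P,Q) = -Σ p(x) log q(x)

Alternatively: H(P,Q) = H(P) + D_KL(P||Q)
H(P) = 0.4569 dits
D_KL(P||Q) = 0.0391 dits

H(P,Q) = 0.4569 + 0.0391 = 0.4960 dits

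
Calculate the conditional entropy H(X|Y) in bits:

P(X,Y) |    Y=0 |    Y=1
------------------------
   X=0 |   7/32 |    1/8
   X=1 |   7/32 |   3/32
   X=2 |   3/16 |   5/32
1.5713 bits

Using the chain rule: H(X|Y) = H(X,Y) - H(Y)

First, compute H(X,Y) = 2.5257 bits

Marginal P(Y) = (5/8, 3/8)
H(Y) = 0.9544 bits

H(X|Y) = H(X,Y) - H(Y) = 2.5257 - 0.9544 = 1.5713 bits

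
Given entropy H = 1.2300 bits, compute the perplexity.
2.3457

Perplexity is 2^H (or exp(H) for natural log).

H = 1.2300 bits
Perplexity = 2^1.2300 = 2.3457

Interpretation: The model's uncertainty is equivalent to choosing uniformly among 2.3 options.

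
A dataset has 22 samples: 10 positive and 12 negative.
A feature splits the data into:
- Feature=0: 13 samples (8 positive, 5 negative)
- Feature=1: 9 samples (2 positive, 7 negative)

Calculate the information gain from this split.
0.1134 bits

Information Gain = H(Y) - H(Y|Feature)

Before split:
P(positive) = 10/22 = 0.4545
H(Y) = 0.9940 bits

After split:
Feature=0: H = 0.9612 bits (weight = 13/22)
Feature=1: H = 0.7642 bits (weight = 9/22)
H(Y|Feature) = (13/22)×0.9612 + (9/22)×0.7642 = 0.8806 bits

Information Gain = 0.9940 - 0.8806 = 0.1134 bits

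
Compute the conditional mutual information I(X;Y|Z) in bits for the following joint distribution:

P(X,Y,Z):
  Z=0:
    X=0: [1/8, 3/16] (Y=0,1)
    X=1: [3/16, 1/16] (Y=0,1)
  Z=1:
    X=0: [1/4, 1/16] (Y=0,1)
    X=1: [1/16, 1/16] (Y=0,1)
0.0783 bits

Conditional mutual information: I(X;Y|Z) = H(X|Z) + H(Y|Z) - H(X,Y|Z)

H(Z) = 0.9887
H(X,Z) = 1.9238 → H(X|Z) = 0.9351
H(Y,Z) = 1.9238 → H(Y|Z) = 0.9351
H(X,Y,Z) = 2.7806 → H(X,Y|Z) = 1.7919

I(X;Y|Z) = 0.9351 + 0.9351 - 1.7919 = 0.0783 bits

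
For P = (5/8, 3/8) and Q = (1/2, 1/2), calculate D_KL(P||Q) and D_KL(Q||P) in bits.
D_KL(P||Q) = 0.0456, D_KL(Q||P) = 0.0466

KL divergence is not symmetric: D_KL(P||Q) ≠ D_KL(Q||P) in general.

D_KL(P||Q) = 0.0456 bits
D_KL(Q||P) = 0.0466 bits

No, they are not equal!

This asymmetry is why KL divergence is not a true distance metric.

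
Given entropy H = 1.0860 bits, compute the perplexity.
2.1228

Perplexity is 2^H (or exp(H) for natural log).

H = 1.0860 bits
Perplexity = 2^1.0860 = 2.1228

Interpretation: The model's uncertainty is equivalent to choosing uniformly among 2.1 options.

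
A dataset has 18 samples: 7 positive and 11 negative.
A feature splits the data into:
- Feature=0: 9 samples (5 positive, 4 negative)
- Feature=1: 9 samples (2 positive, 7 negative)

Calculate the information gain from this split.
0.0864 bits

Information Gain = H(Y) - H(Y|Feature)

Before split:
P(positive) = 7/18 = 0.3889
H(Y) = 0.9641 bits

After split:
Feature=0: H = 0.9911 bits (weight = 9/18)
Feature=1: H = 0.7642 bits (weight = 9/18)
H(Y|Feature) = (9/18)×0.9911 + (9/18)×0.7642 = 0.8776 bits

Information Gain = 0.9641 - 0.8776 = 0.0864 bits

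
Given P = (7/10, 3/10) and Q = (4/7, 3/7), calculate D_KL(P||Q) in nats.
0.0351 nats

KL divergence: D_KL(P||Q) = Σ p(x) log(p(x)/q(x))

Computing term by term:
  x=0: 7/10 × log_e[(7/10)/(4/7)] = 7/10 × 0.2029 = 0.1421
  x=1: 3/10 × log_e[(3/10)/(3/7)] = 3/10 × -0.3567 = -0.1070

D_KL(P||Q) = 0.0351 nats

Note: KL divergence is always non-negative and equals 0 iff P = Q.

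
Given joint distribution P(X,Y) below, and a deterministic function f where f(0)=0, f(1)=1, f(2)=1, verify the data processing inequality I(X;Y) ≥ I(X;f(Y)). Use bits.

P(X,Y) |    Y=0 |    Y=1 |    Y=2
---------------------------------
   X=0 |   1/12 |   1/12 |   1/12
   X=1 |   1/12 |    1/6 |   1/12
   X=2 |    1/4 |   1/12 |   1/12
I(X;Y) = 0.0871, I(X;f(Y)) = 0.0753, inequality holds: 0.0871 ≥ 0.0753

Data Processing Inequality: For any Markov chain X → Y → Z, we have I(X;Y) ≥ I(X;Z).

Here Z = f(Y) is a deterministic function of Y, forming X → Y → Z.

Original I(X;Y) = 0.0871 bits

After applying f:
P(X,Z) where Z=f(Y):
- P(X,Z=0) = P(X,Y=0)
- P(X,Z=1) = P(X,Y=1) + P(X,Y=2)

I(X;Z) = I(X;f(Y)) = 0.0753 bits

Verification: 0.0871 ≥ 0.0753 ✓

Information cannot be created by processing; the function f can only lose information about X.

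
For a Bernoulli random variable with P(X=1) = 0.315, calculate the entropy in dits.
0.2706 dits

The binary entropy function is:
H(p) = -p log(p) - (1-p) log(1-p)

H(0.315) = -0.315 × log_10(0.315) - 0.685 × log_10(0.685)
H(0.315) = 0.2706 dits

Note: Binary entropy is maximized at p=0.5 (H=1 bit) and minimized at p=0 or p=1 (H=0).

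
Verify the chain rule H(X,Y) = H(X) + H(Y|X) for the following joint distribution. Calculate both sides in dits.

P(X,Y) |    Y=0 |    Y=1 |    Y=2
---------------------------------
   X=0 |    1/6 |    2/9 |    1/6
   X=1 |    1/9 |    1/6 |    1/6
H(X,Y) = 0.7700, H(X) = 0.2983, H(Y|X) = 0.4716 (all in dits)

Chain rule: H(X,Y) = H(X) + H(Y|X)

Left side — joint entropy directly:
H(X,Y) = -Σ p(x,y) log p(x,y) = 0.7700 dits

Right side — compute H(Y|X) from the conditional distributions:
P(X) = (5/9, 4/9), so H(X) = 0.2983 dits
H(Y|X) = Σ_x P(X=x) · H(Y|X=x):
  P(Y|X=0) = (3/10, 2/5, 3/10), H(Y|X=0) = 0.4729, weight P(X=0) = 5/9
  P(Y|X=1) = (1/4, 3/8, 3/8), H(Y|X=1) = 0.4700, weight P(X=1) = 4/9
H(Y|X) = 0.4716 dits

H(X) + H(Y|X) = 0.2983 + 0.4716 = 0.7700 dits

Both sides equal 0.7700 dits. ✓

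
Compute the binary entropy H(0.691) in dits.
0.2685 dits

The binary entropy function is:
H(p) = -p log(p) - (1-p) log(1-p)

H(0.691) = -0.691 × log_10(0.691) - 0.309 × log_10(0.309)
H(0.691) = 0.2685 dits

Note: Binary entropy is maximized at p=0.5 (H=1 bit) and minimized at p=0 or p=1 (H=0).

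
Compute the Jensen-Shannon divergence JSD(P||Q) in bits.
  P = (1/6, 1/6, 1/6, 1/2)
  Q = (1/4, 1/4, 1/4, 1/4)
0.0488 bits

Jensen-Shannon divergence is:
JSD(P||Q) = 0.5 × D_KL(P||M) + 0.5 × D_KL(Q||M)
where M = 0.5 × (P + Q) is the mixture distribution.

M = 0.5 × (1/6, 1/6, 1/6, 1/2) + 0.5 × (1/4, 1/4, 1/4, 1/4) = (5/24, 5/24, 5/24, 3/8)

D_KL(P||M) = 0.0466 bits
D_KL(Q||M) = 0.0510 bits

JSD(P||Q) = 0.5 × 0.0466 + 0.5 × 0.0510 = 0.0488 bits

Unlike KL divergence, JSD is symmetric and bounded: 0 ≤ JSD ≤ log(2).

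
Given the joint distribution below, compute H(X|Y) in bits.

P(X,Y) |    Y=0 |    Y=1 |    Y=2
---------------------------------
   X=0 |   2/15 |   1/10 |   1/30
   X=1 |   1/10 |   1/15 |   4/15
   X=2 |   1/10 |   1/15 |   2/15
1.4237 bits

Using the chain rule: H(X|Y) = H(X,Y) - H(Y)

First, compute H(X,Y) = 2.9647 bits

Marginal P(Y) = (1/3, 7/30, 13/30)
H(Y) = 1.5410 bits

H(X|Y) = H(X,Y) - H(Y) = 2.9647 - 1.5410 = 1.4237 bits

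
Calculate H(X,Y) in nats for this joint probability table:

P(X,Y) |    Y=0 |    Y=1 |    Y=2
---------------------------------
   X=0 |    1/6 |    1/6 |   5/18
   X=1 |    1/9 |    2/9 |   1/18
1.6920 nats

Joint entropy is H(X,Y) = -Σ_{x,y} p(x,y) log p(x,y).

Summing over all non-zero entries:
H(X,Y) = -[1/6·log_e(1/6) + 1/6·log_e(1/6) + 5/18·log_e(5/18) + 1/9·log_e(1/9) + 2/9·log_e(2/9) + 1/18·log_e(1/18)]
H(X,Y) = 1.6920 nats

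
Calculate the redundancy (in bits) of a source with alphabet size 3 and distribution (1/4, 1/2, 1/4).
0.0850 bits

Redundancy measures how far a source is from maximum entropy:
R = H_max - H(X)

Maximum entropy for 3 symbols: H_max = log_2(3) = 1.5850 bits
Actual entropy: H(X) = 1.5000 bits
Redundancy: R = 1.5850 - 1.5000 = 0.0850 bits

This redundancy represents potential for compression: the source could be compressed by 0.0850 bits per symbol.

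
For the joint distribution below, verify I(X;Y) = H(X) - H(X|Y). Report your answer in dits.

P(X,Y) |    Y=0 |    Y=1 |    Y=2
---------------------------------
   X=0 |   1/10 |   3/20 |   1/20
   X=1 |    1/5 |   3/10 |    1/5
I(X;Y) = 0.0036 dits

Mutual information has multiple equivalent forms:
- I(X;Y) = H(X) - H(X|Y)
- I(X;Y) = H(Y) - H(Y|X)
- I(X;Y) = H(X) + H(Y) - H(X,Y)

Computing all quantities:
H(X) = 0.2653, H(Y) = 0.4634, H(X,Y) = 0.7251
H(X|Y) = 0.2617, H(Y|X) = 0.4598

Verification:
H(X) - H(X|Y) = 0.2653 - 0.2617 = 0.0036
H(Y) - H(Y|X) = 0.4634 - 0.4598 = 0.0036
H(X) + H(Y) - H(X,Y) = 0.2653 + 0.4634 - 0.7251 = 0.0036

All forms give I(X;Y) = 0.0036 dits. ✓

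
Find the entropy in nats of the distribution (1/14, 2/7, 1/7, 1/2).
1.1710 nats

Shannon entropy is H(X) = -Σ p(x) log p(x).

For P = (1/14, 2/7, 1/7, 1/2):
H = -1/14 × log_e(1/14) -2/7 × log_e(2/7) -1/7 × log_e(1/7) -1/2 × log_e(1/2)
H = 1.1710 nats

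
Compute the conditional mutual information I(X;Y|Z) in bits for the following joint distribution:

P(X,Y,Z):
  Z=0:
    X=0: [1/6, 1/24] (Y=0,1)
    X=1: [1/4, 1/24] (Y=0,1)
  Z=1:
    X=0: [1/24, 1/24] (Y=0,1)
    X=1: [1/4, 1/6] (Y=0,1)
0.0041 bits

Conditional mutual information: I(X;Y|Z) = H(X|Z) + H(Y|Z) - H(X,Y|Z)

H(Z) = 1.0000
H(X,Z) = 1.8149 → H(X|Z) = 0.8149
H(Y,Z) = 1.8149 → H(Y|Z) = 0.8149
H(X,Y,Z) = 2.6258 → H(X,Y|Z) = 1.6258

I(X;Y|Z) = 0.8149 + 0.8149 - 1.6258 = 0.0041 bits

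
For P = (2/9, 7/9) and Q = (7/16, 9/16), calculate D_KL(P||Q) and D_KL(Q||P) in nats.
D_KL(P||Q) = 0.1015, D_KL(Q||P) = 0.1141

KL divergence is not symmetric: D_KL(P||Q) ≠ D_KL(Q||P) in general.

D_KL(P||Q) = 0.1015 nats
D_KL(Q||P) = 0.1141 nats

No, they are not equal!

This asymmetry is why KL divergence is not a true distance metric.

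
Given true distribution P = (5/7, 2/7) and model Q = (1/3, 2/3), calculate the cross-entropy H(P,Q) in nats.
0.9006 nats

Cross-entropy: H(P,Q) = -Σ p(x) log q(x)

Alternatively: H(P,Q) = H(P) + D_KL(P||Q)
H(P) = 0.5983 nats
D_KL(P||Q) = 0.3023 nats

H(P,Q) = 0.5983 + 0.3023 = 0.9006 nats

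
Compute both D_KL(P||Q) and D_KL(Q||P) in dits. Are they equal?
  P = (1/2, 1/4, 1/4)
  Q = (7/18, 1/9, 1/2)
D_KL(P||Q) = 0.0674, D_KL(Q||P) = 0.0689

KL divergence is not symmetric: D_KL(P||Q) ≠ D_KL(Q||P) in general.

D_KL(P||Q) = 0.0674 dits
D_KL(Q||P) = 0.0689 dits

No, they are not equal!

This asymmetry is why KL divergence is not a true distance metric.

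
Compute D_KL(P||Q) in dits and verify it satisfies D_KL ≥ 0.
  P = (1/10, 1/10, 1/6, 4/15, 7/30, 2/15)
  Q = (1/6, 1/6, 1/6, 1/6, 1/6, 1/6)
0.0312 dits

KL divergence satisfies the Gibbs inequality: D_KL(P||Q) ≥ 0 for all distributions P, Q.

D_KL(P||Q) = Σ p(x) log(p(x)/q(x))
Term by term:
  x=0: 1/10 × log_10[(1/10)/(1/6)] = -0.0222
  x=1: 1/10 × log_10[(1/10)/(1/6)] = -0.0222
  x=2: 1/6 × log_10[(1/6)/(1/6)] = 0.0000
  x=3: 4/15 × log_10[(4/15)/(1/6)] = 0.0544
  x=4: 7/30 × log_10[(7/30)/(1/6)] = 0.0341
  x=5: 2/15 × log_10[(2/15)/(1/6)] = -0.0129
D_KL(P||Q) = 0.0312 dits

D_KL(P||Q) = 0.0312 ≥ 0 ✓

This non-negativity is a fundamental property: relative entropy cannot be negative because it measures how different Q is from P.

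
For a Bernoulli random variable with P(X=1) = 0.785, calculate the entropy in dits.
0.2261 dits

The binary entropy function is:
H(p) = -p log(p) - (1-p) log(1-p)

H(0.785) = -0.785 × log_10(0.785) - 0.215 × log_10(0.215)
H(0.785) = 0.2261 dits

Note: Binary entropy is maximized at p=0.5 (H=1 bit) and minimized at p=0 or p=1 (H=0).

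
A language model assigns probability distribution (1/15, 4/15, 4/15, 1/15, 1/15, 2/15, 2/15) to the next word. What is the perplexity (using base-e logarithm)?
5.9528

Perplexity is e^H (or exp(H) for natural log).

First, H = -Σ p log p = 1.7839 nats
Perplexity = e^1.7839 = 5.9528

Interpretation: The model's uncertainty is equivalent to choosing uniformly among 6.0 options.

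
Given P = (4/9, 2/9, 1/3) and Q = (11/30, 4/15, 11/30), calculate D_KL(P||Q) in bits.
0.0191 bits

KL divergence: D_KL(P||Q) = Σ p(x) log(p(x)/q(x))

Computing term by term:
  x=0: 4/9 × log_2[(4/9)/(11/30)] = 4/9 × 0.2775 = 0.1233
  x=1: 2/9 × log_2[(2/9)/(4/15)] = 2/9 × -0.2630 = -0.0585
  x=2: 1/3 × log_2[(1/3)/(11/30)] = 1/3 × -0.1375 = -0.0458

D_KL(P||Q) = 0.0191 bits

Note: KL divergence is always non-negative and equals 0 iff P = Q.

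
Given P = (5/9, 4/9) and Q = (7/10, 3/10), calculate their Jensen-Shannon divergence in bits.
0.0162 bits

Jensen-Shannon divergence is:
JSD(P||Q) = 0.5 × D_KL(P||M) + 0.5 × D_KL(Q||M)
where M = 0.5 × (P + Q) is the mixture distribution.

M = 0.5 × (5/9, 4/9) + 0.5 × (7/10, 3/10) = (0.627778, 0.372222)

D_KL(P||M) = 0.0157 bits
D_KL(Q||M) = 0.0166 bits

JSD(P||Q) = 0.5 × 0.0157 + 0.5 × 0.0166 = 0.0162 bits

Unlike KL divergence, JSD is symmetric and bounded: 0 ≤ JSD ≤ log(2).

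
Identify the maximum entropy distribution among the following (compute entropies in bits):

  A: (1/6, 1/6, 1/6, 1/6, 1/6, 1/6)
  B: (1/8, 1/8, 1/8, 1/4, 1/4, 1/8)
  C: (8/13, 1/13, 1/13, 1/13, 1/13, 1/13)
A

For a discrete distribution over n outcomes, entropy is maximized by the uniform distribution.

Computing entropies:
H(A) = 2.5850 bits
H(B) = 2.5000 bits
H(C) = 1.8543 bits

The uniform distribution (where all probabilities equal 1/6) achieves the maximum entropy of log_2(6) = 2.5850 bits.

Distribution A has the highest entropy.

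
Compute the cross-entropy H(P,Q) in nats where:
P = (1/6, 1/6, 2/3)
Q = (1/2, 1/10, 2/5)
1.1101 nats

Cross-entropy: H(P,Q) = -Σ p(x) log q(x)

Alternatively: H(P,Q) = H(P) + D_KL(P||Q)
H(P) = 0.8676 nats
D_KL(P||Q) = 0.2426 nats

H(P,Q) = 0.8676 + 0.2426 = 1.1101 nats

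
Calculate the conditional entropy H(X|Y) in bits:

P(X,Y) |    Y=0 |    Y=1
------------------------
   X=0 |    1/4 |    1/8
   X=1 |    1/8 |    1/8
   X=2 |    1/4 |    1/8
1.5456 bits

Using the chain rule: H(X|Y) = H(X,Y) - H(Y)

First, compute H(X,Y) = 2.5000 bits

Marginal P(Y) = (5/8, 3/8)
H(Y) = 0.9544 bits

H(X|Y) = H(X,Y) - H(Y) = 2.5000 - 0.9544 = 1.5456 bits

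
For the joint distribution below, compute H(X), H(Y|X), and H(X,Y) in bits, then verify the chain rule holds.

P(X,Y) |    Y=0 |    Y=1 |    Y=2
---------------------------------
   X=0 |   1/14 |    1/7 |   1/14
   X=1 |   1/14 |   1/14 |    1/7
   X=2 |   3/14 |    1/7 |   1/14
H(X,Y) = 3.0391, H(X) = 1.5567, H(Y|X) = 1.4825 (all in bits)

Chain rule: H(X,Y) = H(X) + H(Y|X)

Left side — joint entropy directly:
H(X,Y) = -Σ p(x,y) log p(x,y) = 3.0391 bits

Right side — compute H(Y|X) from the conditional distributions:
P(X) = (2/7, 2/7, 3/7), so H(X) = 1.5567 bits
H(Y|X) = Σ_x P(X=x) · H(Y|X=x):
  P(Y|X=0) = (1/4, 1/2, 1/4), H(Y|X=0) = 1.5000, weight P(X=0) = 2/7
  P(Y|X=1) = (1/4, 1/4, 1/2), H(Y|X=1) = 1.5000, weight P(X=1) = 2/7
  P(Y|X=2) = (1/2, 1/3, 1/6), H(Y|X=2) = 1.4591, weight P(X=2) = 3/7
H(Y|X) = 1.4825 bits

H(X) + H(Y|X) = 1.5567 + 1.4825 = 3.0391 bits

Both sides equal 3.0391 bits. ✓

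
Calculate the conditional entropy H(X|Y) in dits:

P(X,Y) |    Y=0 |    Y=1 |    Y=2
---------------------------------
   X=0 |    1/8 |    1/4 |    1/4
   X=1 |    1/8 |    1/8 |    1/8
0.2826 dits

Using the chain rule: H(X|Y) = H(X,Y) - H(Y)

First, compute H(X,Y) = 0.7526 dits

Marginal P(Y) = (1/4, 3/8, 3/8)
H(Y) = 0.4700 dits

H(X|Y) = H(X,Y) - H(Y) = 0.7526 - 0.4700 = 0.2826 dits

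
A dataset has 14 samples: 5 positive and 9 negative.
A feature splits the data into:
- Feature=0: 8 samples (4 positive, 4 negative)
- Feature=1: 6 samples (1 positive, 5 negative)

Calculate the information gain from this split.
0.0903 bits

Information Gain = H(Y) - H(Y|Feature)

Before split:
P(positive) = 5/14 = 0.3571
H(Y) = 0.9403 bits

After split:
Feature=0: H = 1.0000 bits (weight = 8/14)
Feature=1: H = 0.6500 bits (weight = 6/14)
H(Y|Feature) = (8/14)×1.0000 + (6/14)×0.6500 = 0.8500 bits

Information Gain = 0.9403 - 0.8500 = 0.0903 bits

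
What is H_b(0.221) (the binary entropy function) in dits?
0.2294 dits

The binary entropy function is:
H(p) = -p log(p) - (1-p) log(1-p)

H(0.221) = -0.221 × log_10(0.221) - 0.779 × log_10(0.779)
H(0.221) = 0.2294 dits

Note: Binary entropy is maximized at p=0.5 (H=1 bit) and minimized at p=0 or p=1 (H=0).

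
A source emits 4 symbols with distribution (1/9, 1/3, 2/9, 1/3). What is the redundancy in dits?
0.0328 dits

Redundancy measures how far a source is from maximum entropy:
R = H_max - H(X)

Maximum entropy for 4 symbols: H_max = log_10(4) = 0.6021 dits
Actual entropy: H(X) = 0.5693 dits
Redundancy: R = 0.6021 - 0.5693 = 0.0328 dits

This redundancy represents potential for compression: the source could be compressed by 0.0328 dits per symbol.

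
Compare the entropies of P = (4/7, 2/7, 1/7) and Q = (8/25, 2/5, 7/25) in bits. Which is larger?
Q

Computing entropies in bits:
H(P) = 1.3788
H(Q) = 1.5690

Distribution Q has higher entropy.

Intuition: The distribution closer to uniform (more spread out) has higher entropy.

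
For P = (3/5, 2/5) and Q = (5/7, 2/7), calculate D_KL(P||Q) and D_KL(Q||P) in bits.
D_KL(P||Q) = 0.0432, D_KL(Q||P) = 0.0410

KL divergence is not symmetric: D_KL(P||Q) ≠ D_KL(Q||P) in general.

D_KL(P||Q) = 0.0432 bits
D_KL(Q||P) = 0.0410 bits

No, they are not equal!

This asymmetry is why KL divergence is not a true distance metric.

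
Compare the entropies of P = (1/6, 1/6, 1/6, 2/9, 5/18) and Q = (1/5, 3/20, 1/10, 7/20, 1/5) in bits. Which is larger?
P

Computing entropies in bits:
H(P) = 2.2880
H(Q) = 2.2016

Distribution P has higher entropy.

Intuition: The distribution closer to uniform (more spread out) has higher entropy.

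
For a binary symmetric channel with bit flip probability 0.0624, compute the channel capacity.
0.6631 bits

For a binary symmetric channel (BSC) with error probability p:
Capacity C = 1 - H(p) bits per symbol

where H(p) = -p log₂(p) - (1-p) log₂(1-p) is the binary entropy function.

H(0.0624) = 0.3369 bits
C = 1 - 0.3369 = 0.6631 bits per symbol

This means we can reliably transmit up to 0.6631 bits of information per channel use.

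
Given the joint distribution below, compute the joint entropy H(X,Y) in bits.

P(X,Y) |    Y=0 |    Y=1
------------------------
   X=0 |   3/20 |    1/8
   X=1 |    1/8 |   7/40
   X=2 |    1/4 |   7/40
2.5406 bits

Joint entropy is H(X,Y) = -Σ_{x,y} p(x,y) log p(x,y).

Summing over all non-zero entries:
H(X,Y) = -[3/20·log_2(3/20) + 1/8·log_2(1/8) + 1/8·log_2(1/8) + 7/40·log_2(7/40) + 1/4·log_2(1/4) + 7/40·log_2(7/40)]
H(X,Y) = 2.5406 bits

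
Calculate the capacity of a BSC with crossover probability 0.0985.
0.5358 bits

For a binary symmetric channel (BSC) with error probability p:
Capacity C = 1 - H(p) bits per symbol

where H(p) = -p log₂(p) - (1-p) log₂(1-p) is the binary entropy function.

H(0.0985) = 0.4642 bits
C = 1 - 0.4642 = 0.5358 bits per symbol

This means we can reliably transmit up to 0.5358 bits of information per channel use.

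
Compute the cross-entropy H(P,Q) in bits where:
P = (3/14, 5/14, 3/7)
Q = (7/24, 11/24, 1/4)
1.6400 bits

Cross-entropy: H(P,Q) = -Σ p(x) log q(x)

Alternatively: H(P,Q) = H(P) + D_KL(P||Q)
H(P) = 1.5306 bits
D_KL(P||Q) = 0.1094 bits

H(P,Q) = 1.5306 + 0.1094 = 1.6400 bits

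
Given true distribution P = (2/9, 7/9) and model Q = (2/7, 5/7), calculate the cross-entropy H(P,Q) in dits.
0.2346 dits

Cross-entropy: H(P,Q) = -Σ p(x) log q(x)

Alternatively: H(P,Q) = H(P) + D_KL(P||Q)
H(P) = 0.2300 dits
D_KL(P||Q) = 0.0045 dits

H(P,Q) = 0.2300 + 0.0045 = 0.2346 dits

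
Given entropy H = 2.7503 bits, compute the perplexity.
6.7286

Perplexity is 2^H (or exp(H) for natural log).

H = 2.7503 bits
Perplexity = 2^2.7503 = 6.7286

Interpretation: The model's uncertainty is equivalent to choosing uniformly among 6.7 options.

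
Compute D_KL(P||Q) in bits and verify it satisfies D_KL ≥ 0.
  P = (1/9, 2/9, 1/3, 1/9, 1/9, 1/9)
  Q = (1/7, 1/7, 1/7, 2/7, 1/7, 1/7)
0.2769 bits

KL divergence satisfies the Gibbs inequality: D_KL(P||Q) ≥ 0 for all distributions P, Q.

D_KL(P||Q) = Σ p(x) log(p(x)/q(x))
Term by term:
  x=0: 1/9 × log_2[(1/9)/(1/7)] = -0.0403
  x=1: 2/9 × log_2[(2/9)/(1/7)] = 0.1417
  x=2: 1/3 × log_2[(1/3)/(1/7)] = 0.4075
  x=3: 1/9 × log_2[(1/9)/(2/7)] = -0.1514
  x=4: 1/9 × log_2[(1/9)/(1/7)] = -0.0403
  x=5: 1/9 × log_2[(1/9)/(1/7)] = -0.0403
D_KL(P||Q) = 0.2769 bits

D_KL(P||Q) = 0.2769 ≥ 0 ✓

This non-negativity is a fundamental property: relative entropy cannot be negative because it measures how different Q is from P.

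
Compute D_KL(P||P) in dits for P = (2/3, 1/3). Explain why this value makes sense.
0.0000 dits

KL divergence satisfies the Gibbs inequality: D_KL(P||Q) ≥ 0 for all distributions P, Q.

D_KL(P||Q) = Σ p(x) log(p(x)/q(x))
Each term is p(x) × log_10(p(x)/p(x)) = p(x) × log_10(1) = 0, so the sum is 0.
D_KL(P||Q) = 0.0000 dits

When P = Q, the KL divergence is exactly 0, as there is no 'divergence' between identical distributions.

This non-negativity is a fundamental property: relative entropy cannot be negative because it measures how different Q is from P.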